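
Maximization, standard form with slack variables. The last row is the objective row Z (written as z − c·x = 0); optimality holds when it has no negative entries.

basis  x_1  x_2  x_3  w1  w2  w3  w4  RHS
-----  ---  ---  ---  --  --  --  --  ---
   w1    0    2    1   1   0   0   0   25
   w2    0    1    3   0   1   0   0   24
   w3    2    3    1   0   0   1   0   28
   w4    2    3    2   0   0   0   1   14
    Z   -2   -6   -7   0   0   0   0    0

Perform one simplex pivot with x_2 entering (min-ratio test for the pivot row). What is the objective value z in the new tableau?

28

Ratio test on column x_2 — row 1: 25/2 = 25/2; row 2: 24/1 = 24; row 3: 28/3 = 28/3; row 4: 14/3 = 14/3. Minimum is 14/3 at row 4 (w4 leaves); pivot element 3.
Pivot on row 4; the Z-row RHS becomes 0 − (-6)·(14/3) = 28.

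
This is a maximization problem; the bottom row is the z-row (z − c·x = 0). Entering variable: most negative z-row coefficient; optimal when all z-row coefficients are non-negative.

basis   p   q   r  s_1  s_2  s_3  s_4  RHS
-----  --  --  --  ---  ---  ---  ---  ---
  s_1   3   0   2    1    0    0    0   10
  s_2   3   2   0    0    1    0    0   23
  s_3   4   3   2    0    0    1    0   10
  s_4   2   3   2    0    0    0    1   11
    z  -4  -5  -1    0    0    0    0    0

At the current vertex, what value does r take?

r is not in the basis, so in the current basic feasible solution r = 0.

0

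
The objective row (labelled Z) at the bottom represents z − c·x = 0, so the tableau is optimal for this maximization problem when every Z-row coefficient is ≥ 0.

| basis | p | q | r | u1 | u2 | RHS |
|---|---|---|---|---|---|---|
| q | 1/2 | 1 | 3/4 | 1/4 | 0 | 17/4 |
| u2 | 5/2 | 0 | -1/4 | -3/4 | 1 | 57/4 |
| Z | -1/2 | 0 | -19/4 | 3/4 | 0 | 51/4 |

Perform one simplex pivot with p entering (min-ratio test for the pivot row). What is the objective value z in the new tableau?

Ratio test on column p — row 1: (17/4)/(1/2) = 17/2; row 2: (57/4)/(5/2) = 57/10. Minimum is 57/10 at row 2 (u2 leaves); pivot element 5/2.
Pivot on row 2; the Z-row RHS becomes 51/4 − (-1/2)·(57/10) = 78/5.

78/5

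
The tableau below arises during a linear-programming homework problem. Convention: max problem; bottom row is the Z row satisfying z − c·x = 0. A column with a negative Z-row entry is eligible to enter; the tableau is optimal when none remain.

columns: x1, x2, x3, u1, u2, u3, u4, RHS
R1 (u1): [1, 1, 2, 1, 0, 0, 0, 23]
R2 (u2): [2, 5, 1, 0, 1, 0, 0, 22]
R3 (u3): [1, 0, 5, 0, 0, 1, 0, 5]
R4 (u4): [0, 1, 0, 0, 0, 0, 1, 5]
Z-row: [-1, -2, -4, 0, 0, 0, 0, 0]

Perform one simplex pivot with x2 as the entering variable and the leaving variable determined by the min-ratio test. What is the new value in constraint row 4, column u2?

-1/5

Ratio test on column x2 — row 1: 23/1 = 23; row 2: 22/5 = 22/5; row 3: entry 0 ≤ 0; row 4: 5/1 = 5. Minimum is 22/5 at row 2 (u2 leaves); pivot element 5.
Divide row 2 by 5; eliminate column x2 from the other rows.
Row 4 update in column u2: 0 − 1·(1/5) = -1/5.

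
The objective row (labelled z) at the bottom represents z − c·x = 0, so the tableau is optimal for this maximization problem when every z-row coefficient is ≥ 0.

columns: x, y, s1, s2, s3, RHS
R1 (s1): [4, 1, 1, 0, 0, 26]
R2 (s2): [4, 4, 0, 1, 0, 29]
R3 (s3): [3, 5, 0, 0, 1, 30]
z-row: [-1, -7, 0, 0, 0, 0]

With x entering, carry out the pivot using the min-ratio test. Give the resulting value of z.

13/2

Ratio test on column x — row 1: 26/4 = 13/2; row 2: 29/4 = 29/4; row 3: 30/3 = 10. Minimum is 13/2 at row 1 (s1 leaves); pivot element 4.
Pivot on row 1; the z-row RHS becomes 0 − (-1)·(13/2) = 13/2.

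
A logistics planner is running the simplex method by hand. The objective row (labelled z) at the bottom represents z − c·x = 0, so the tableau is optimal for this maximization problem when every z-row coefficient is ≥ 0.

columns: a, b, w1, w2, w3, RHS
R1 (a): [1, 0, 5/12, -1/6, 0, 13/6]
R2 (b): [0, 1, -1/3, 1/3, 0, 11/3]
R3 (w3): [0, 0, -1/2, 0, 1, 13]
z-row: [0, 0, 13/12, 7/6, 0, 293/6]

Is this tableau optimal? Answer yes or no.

yes

Every z-row coefficient is ≥ 0, so the tableau is optimal.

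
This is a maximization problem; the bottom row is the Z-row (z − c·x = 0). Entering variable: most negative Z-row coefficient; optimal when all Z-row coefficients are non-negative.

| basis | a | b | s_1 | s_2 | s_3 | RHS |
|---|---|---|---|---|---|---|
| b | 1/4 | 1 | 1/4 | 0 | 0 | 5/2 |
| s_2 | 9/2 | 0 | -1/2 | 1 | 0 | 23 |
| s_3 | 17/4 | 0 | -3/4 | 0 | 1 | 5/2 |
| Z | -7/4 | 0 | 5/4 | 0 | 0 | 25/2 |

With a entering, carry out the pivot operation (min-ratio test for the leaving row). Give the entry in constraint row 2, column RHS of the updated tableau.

Ratio test on column a — row 1: (5/2)/(1/4) = 10; row 2: 23/(9/2) = 46/9; row 3: (5/2)/(17/4) = 10/17. Minimum is 10/17 at row 3 (s_3 leaves); pivot element 17/4.
Divide row 3 by 17/4; eliminate column a from the other rows.
Row 2 update in column RHS: 23 − (9/2)·(10/17) = 346/17.

346/17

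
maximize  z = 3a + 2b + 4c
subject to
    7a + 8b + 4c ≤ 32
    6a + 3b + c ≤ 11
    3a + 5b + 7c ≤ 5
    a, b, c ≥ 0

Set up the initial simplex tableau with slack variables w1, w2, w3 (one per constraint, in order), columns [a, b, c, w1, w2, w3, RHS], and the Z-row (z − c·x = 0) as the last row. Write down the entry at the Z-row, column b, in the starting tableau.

The Z-row carries the negated objective coefficients: the b entry is -2.

-2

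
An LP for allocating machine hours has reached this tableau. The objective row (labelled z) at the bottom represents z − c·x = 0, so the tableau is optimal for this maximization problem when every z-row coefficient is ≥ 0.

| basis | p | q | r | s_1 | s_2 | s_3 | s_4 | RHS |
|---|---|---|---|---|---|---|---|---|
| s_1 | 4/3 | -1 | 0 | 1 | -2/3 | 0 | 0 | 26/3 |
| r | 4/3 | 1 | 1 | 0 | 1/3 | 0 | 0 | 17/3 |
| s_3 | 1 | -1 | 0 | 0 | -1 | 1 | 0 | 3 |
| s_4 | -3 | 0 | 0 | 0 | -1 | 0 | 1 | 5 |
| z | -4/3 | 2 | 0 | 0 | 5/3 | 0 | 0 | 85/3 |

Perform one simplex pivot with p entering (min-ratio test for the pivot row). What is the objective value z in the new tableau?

Ratio test on column p — row 1: (26/3)/(4/3) = 13/2; row 2: (17/3)/(4/3) = 17/4; row 3: 3/1 = 3; row 4: entry -3 ≤ 0. Minimum is 3 at row 3 (s_3 leaves); pivot element 1.
Pivot on row 3; the z-row RHS becomes 85/3 − (-4/3)·3 = 97/3.

97/3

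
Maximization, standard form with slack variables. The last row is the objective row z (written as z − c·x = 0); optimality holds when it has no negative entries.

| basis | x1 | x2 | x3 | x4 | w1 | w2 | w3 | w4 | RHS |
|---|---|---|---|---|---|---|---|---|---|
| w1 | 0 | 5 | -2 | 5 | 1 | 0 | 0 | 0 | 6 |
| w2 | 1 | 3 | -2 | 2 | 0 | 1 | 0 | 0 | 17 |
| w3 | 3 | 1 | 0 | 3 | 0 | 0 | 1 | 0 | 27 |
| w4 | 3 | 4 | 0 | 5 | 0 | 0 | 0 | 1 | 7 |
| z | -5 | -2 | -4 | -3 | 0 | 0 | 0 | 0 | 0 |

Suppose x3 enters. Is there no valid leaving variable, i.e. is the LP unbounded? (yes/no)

Every constraint-row entry in column x3 is ≤ 0, so increasing x3 is unbounded.

yes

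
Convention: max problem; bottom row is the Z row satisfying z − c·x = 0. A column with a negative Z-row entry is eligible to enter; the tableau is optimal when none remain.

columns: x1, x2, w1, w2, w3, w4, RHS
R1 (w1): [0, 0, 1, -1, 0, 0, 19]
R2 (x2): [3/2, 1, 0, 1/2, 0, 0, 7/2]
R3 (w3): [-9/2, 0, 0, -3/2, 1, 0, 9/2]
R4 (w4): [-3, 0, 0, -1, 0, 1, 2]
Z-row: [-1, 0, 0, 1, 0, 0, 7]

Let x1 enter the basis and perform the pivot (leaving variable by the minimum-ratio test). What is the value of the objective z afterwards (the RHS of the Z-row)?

Ratio test on column x1 — row 1: entry 0 ≤ 0; row 2: (7/2)/(3/2) = 7/3; row 3: entry -9/2 ≤ 0; row 4: entry -3 ≤ 0. Minimum is 7/3 at row 2 (x2 leaves); pivot element 3/2.
Pivot on row 2; the Z-row RHS becomes 7 − (-1)·(7/3) = 28/3.

28/3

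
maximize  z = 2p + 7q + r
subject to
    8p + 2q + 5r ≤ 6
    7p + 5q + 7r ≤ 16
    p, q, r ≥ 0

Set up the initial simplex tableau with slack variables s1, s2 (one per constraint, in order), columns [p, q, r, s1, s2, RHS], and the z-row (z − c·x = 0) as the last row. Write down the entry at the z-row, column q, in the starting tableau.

-7

The z-row carries the negated objective coefficients: the q entry is -7.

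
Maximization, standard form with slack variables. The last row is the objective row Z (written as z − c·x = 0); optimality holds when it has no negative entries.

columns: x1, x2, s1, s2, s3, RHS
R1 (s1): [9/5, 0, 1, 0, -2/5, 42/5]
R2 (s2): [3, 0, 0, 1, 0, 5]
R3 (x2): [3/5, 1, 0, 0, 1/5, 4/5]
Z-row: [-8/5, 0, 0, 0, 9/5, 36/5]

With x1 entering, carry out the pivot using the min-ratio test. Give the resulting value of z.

Ratio test on column x1 — row 1: (42/5)/(9/5) = 14/3; row 2: 5/3 = 5/3; row 3: (4/5)/(3/5) = 4/3. Minimum is 4/3 at row 3 (x2 leaves); pivot element 3/5.
Pivot on row 3; the Z-row RHS becomes 36/5 − (-8/5)·(4/3) = 28/3.

28/3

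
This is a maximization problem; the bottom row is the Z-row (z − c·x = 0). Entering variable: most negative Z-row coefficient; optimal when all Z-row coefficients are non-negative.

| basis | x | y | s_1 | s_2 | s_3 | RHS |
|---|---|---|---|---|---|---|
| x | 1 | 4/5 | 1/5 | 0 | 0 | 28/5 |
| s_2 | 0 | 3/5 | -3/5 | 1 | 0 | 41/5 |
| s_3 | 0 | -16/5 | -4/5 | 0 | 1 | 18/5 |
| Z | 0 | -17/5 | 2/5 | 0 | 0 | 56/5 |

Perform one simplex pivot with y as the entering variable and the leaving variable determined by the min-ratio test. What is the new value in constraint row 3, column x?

4

Ratio test on column y — row 1: (28/5)/(4/5) = 7; row 2: (41/5)/(3/5) = 41/3; row 3: entry -16/5 ≤ 0. Minimum is 7 at row 1 (x leaves); pivot element 4/5.
Divide row 1 by 4/5; eliminate column y from the other rows.
Row 3 update in column x: 0 − (-16/5)·(5/4) = 4.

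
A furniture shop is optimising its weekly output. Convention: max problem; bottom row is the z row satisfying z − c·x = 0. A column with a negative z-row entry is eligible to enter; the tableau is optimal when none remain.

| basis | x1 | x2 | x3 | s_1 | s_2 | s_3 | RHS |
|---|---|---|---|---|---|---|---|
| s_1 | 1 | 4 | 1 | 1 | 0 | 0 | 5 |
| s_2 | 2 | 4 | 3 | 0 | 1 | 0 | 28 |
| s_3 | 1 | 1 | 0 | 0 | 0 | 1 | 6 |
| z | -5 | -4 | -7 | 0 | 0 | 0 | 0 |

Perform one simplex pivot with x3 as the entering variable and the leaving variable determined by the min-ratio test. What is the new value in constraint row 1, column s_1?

Ratio test on column x3 — row 1: 5/1 = 5; row 2: 28/3 = 28/3; row 3: entry 0 ≤ 0. Minimum is 5 at row 1 (s_1 leaves); pivot element 1.
Divide row 1 by 1; eliminate column x3 from the other rows.
In the new row 1, the s_1 entry is the old entry divided by the pivot: 1/1 = 1.

1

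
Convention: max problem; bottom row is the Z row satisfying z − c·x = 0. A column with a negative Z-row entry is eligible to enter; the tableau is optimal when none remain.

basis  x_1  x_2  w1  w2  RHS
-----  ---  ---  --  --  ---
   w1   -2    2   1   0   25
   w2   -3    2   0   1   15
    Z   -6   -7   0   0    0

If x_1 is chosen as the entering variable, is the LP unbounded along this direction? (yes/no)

yes

Every constraint-row entry in column x_1 is ≤ 0, so increasing x_1 is unbounded.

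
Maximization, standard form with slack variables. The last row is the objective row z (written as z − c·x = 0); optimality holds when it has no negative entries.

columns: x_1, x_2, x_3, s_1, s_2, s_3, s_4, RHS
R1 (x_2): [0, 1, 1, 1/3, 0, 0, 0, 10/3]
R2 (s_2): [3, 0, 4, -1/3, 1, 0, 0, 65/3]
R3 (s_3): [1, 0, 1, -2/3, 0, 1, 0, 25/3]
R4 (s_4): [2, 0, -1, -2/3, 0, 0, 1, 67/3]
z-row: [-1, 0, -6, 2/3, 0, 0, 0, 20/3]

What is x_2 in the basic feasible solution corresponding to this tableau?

10/3

x_2 is basic (row 1); its value is the RHS of that row, 10/3.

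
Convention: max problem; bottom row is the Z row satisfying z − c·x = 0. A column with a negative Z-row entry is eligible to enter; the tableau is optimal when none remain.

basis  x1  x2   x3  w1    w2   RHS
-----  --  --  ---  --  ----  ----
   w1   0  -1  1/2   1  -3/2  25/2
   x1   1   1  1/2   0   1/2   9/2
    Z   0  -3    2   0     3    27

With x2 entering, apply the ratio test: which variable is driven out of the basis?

x1

Column x2 entries and ratios — w1: -1 ≤ 0, skip; x1: (9/2)/1 = 9/2.
Smallest ratio is 9/2 in the row of x1, so x1 leaves.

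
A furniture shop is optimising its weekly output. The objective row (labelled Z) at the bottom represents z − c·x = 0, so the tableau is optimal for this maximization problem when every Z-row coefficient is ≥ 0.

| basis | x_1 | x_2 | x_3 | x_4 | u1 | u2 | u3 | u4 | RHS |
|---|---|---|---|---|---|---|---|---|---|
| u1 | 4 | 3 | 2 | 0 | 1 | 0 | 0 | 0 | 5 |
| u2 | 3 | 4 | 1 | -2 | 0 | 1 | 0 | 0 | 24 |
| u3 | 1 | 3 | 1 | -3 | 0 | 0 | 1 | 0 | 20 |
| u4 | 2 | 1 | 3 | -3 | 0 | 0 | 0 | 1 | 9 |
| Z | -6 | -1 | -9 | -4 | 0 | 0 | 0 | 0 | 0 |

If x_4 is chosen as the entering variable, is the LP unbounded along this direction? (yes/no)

yes

Every constraint-row entry in column x_4 is ≤ 0, so increasing x_4 is unbounded.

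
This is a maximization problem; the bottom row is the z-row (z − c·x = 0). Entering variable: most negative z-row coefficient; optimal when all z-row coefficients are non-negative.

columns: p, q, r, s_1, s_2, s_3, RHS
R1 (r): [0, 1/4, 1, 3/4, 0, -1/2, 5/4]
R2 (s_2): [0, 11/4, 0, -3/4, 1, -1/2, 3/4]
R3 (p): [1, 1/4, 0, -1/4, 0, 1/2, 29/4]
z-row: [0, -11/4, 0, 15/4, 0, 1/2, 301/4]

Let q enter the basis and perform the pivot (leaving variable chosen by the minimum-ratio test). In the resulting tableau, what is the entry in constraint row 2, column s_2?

Ratio test on column q — row 1: (5/4)/(1/4) = 5; row 2: (3/4)/(11/4) = 3/11; row 3: (29/4)/(1/4) = 29. Minimum is 3/11 at row 2 (s_2 leaves); pivot element 11/4.
Divide row 2 by 11/4; eliminate column q from the other rows.
In the new row 2, the s_2 entry is the old entry divided by the pivot: 1/(11/4) = 4/11.

4/11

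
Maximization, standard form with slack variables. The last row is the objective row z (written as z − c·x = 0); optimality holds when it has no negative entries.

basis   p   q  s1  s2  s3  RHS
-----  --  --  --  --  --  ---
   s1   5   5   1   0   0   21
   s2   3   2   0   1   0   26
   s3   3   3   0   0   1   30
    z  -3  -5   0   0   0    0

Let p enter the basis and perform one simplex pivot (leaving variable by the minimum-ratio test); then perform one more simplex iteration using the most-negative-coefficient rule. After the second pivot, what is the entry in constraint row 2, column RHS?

88/5

Ratio test on column p — row 1: 21/5 = 21/5; row 2: 26/3 = 26/3; row 3: 30/3 = 10. Minimum is 21/5 at row 1 (s1 leaves); pivot element 5.
Divide row 1 by 5; eliminate column p from the other rows.
Second iteration: most negative z-row entry is -2 in column q, so q enters.
Ratio test on column q — row 1: (21/5)/1 = 21/5; row 2: entry -1 ≤ 0; row 3: entry 0 ≤ 0. Minimum is 21/5 at row 1 (p leaves); pivot element 1.
Divide row 1 by 1; eliminate column q from the other rows.
After both pivots, the entry at constraint row 2, column RHS is 88/5.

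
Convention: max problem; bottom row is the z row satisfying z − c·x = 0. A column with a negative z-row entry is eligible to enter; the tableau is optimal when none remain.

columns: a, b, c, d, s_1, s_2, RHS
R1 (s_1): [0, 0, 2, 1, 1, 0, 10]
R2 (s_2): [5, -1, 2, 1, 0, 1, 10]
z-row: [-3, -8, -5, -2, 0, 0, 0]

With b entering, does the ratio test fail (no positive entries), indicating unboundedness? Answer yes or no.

Every constraint-row entry in column b is ≤ 0, so increasing b is unbounded.

yes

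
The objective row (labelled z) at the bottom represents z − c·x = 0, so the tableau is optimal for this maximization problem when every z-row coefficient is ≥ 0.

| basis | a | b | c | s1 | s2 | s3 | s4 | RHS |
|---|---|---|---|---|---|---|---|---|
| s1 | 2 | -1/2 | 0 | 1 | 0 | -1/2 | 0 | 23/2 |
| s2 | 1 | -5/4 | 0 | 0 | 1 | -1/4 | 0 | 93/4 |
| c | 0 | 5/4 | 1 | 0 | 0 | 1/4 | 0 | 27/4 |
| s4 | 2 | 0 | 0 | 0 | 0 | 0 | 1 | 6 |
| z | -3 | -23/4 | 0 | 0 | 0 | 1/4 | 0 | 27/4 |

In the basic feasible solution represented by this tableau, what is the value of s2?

s2 is basic (row 2); its value is the RHS of that row, 93/4.

93/4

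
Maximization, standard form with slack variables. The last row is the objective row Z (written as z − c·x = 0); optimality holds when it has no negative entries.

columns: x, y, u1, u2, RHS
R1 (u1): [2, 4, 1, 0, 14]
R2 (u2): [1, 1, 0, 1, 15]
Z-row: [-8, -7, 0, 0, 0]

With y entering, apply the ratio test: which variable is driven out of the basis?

u1

Column y entries and ratios — u1: 14/4 = 7/2; u2: 15/1 = 15.
Smallest ratio is 7/2 in the row of u1, so u1 leaves.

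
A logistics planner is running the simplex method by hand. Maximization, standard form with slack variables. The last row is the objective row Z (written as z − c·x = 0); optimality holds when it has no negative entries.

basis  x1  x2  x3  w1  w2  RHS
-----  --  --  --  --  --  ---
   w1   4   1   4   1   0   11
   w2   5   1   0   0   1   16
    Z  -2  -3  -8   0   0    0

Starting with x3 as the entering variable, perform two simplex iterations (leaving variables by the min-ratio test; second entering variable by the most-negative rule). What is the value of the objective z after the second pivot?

Ratio test on column x3 — row 1: 11/4 = 11/4; row 2: entry 0 ≤ 0. Minimum is 11/4 at row 1 (w1 leaves); pivot element 4.
Pivot on row 1; the Z-row RHS becomes 0 − (-8)·(11/4) = 22.
Next entering variable (most negative Z-row entry -1): x2.
Ratio test on column x2 — row 1: (11/4)/(1/4) = 11; row 2: 16/1 = 16. Minimum is 11 at row 1 (x3 leaves); pivot element 1/4.
After the second pivot the Z-row RHS is 22 − (-1)·11 = 33.

33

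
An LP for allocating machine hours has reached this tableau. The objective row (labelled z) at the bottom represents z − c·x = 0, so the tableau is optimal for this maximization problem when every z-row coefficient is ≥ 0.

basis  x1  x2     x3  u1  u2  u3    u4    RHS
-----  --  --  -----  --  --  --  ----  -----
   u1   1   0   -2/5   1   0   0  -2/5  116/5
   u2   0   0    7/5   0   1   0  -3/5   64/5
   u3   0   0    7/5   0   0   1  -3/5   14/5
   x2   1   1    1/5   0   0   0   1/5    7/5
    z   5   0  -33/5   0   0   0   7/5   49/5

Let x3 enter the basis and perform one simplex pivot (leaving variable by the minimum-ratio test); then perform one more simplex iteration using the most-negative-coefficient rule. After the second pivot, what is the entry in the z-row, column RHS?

Ratio test on column x3 — row 1: entry -2/5 ≤ 0; row 2: (64/5)/(7/5) = 64/7; row 3: (14/5)/(7/5) = 2; row 4: (7/5)/(1/5) = 7. Minimum is 2 at row 3 (u3 leaves); pivot element 7/5.
Divide row 3 by 7/5; eliminate column x3 from the other rows.
Second iteration: most negative z-row entry is -10/7 in column u4, so u4 enters.
Ratio test on column u4 — row 1: entry -4/7 ≤ 0; row 2: entry 0 ≤ 0; row 3: entry -3/7 ≤ 0; row 4: 1/(2/7) = 7/2. Minimum is 7/2 at row 4 (x2 leaves); pivot element 2/7.
Divide row 4 by 2/7; eliminate column u4 from the other rows.
After both pivots, the entry at the z-row, column RHS is 28.

28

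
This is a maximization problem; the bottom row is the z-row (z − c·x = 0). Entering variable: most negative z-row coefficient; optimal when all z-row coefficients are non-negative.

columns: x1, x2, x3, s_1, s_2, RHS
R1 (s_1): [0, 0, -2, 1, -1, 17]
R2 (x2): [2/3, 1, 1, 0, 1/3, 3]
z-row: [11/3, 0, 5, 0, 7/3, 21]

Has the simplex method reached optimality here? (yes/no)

Every z-row coefficient is ≥ 0, so the tableau is optimal.

yes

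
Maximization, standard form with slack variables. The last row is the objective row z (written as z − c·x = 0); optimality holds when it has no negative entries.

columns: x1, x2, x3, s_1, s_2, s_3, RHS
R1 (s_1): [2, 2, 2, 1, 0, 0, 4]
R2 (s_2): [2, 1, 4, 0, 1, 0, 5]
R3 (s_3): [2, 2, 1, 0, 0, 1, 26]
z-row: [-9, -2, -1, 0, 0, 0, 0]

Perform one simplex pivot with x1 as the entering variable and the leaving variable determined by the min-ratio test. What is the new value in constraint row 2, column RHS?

Ratio test on column x1 — row 1: 4/2 = 2; row 2: 5/2 = 5/2; row 3: 26/2 = 13. Minimum is 2 at row 1 (s_1 leaves); pivot element 2.
Divide row 1 by 2; eliminate column x1 from the other rows.
Row 2 update in column RHS: 5 − 2·2 = 1.

1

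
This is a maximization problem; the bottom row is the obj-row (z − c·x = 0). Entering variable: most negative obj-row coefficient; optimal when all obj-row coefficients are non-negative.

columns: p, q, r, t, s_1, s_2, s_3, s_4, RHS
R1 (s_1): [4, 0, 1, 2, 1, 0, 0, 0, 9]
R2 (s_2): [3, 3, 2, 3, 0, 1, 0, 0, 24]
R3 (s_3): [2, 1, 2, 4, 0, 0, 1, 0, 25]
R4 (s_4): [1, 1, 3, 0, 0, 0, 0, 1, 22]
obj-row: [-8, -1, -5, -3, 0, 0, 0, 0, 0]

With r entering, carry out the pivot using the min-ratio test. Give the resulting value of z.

110/3

Ratio test on column r — row 1: 9/1 = 9; row 2: 24/2 = 12; row 3: 25/2 = 25/2; row 4: 22/3 = 22/3. Minimum is 22/3 at row 4 (s_4 leaves); pivot element 3.
Pivot on row 4; the obj-row RHS becomes 0 − (-5)·(22/3) = 110/3.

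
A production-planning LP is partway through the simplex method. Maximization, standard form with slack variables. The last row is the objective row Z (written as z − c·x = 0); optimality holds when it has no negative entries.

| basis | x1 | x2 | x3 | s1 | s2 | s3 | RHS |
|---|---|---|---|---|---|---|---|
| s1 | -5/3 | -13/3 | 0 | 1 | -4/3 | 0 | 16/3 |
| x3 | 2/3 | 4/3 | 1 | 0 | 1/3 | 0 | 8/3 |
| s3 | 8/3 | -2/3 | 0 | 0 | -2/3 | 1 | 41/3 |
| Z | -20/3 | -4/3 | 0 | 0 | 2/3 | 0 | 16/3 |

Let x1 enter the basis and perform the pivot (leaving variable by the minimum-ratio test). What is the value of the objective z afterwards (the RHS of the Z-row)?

32

Ratio test on column x1 — row 1: entry -5/3 ≤ 0; row 2: (8/3)/(2/3) = 4; row 3: (41/3)/(8/3) = 41/8. Minimum is 4 at row 2 (x3 leaves); pivot element 2/3.
Pivot on row 2; the Z-row RHS becomes 16/3 − (-20/3)·4 = 32.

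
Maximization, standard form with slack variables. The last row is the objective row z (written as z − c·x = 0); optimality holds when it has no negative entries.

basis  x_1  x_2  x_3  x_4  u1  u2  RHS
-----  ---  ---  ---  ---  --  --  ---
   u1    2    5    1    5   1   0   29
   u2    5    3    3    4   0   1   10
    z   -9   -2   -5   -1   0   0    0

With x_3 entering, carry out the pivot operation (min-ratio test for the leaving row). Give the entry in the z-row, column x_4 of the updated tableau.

17/3

Ratio test on column x_3 — row 1: 29/1 = 29; row 2: 10/3 = 10/3. Minimum is 10/3 at row 2 (u2 leaves); pivot element 3.
Divide row 2 by 3; eliminate column x_3 from the other rows.
z-row update in column x_4: -1 − (-5)·(4/3) = 17/3.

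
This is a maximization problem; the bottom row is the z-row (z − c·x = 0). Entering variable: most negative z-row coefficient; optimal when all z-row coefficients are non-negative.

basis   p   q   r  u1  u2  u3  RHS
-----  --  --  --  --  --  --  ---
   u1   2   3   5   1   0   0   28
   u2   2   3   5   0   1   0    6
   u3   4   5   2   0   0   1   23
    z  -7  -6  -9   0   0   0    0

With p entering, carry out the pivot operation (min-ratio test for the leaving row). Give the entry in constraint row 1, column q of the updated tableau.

0

Ratio test on column p — row 1: 28/2 = 14; row 2: 6/2 = 3; row 3: 23/4 = 23/4. Minimum is 3 at row 2 (u2 leaves); pivot element 2.
Divide row 2 by 2; eliminate column p from the other rows.
Row 1 update in column q: 3 − 2·(3/2) = 0.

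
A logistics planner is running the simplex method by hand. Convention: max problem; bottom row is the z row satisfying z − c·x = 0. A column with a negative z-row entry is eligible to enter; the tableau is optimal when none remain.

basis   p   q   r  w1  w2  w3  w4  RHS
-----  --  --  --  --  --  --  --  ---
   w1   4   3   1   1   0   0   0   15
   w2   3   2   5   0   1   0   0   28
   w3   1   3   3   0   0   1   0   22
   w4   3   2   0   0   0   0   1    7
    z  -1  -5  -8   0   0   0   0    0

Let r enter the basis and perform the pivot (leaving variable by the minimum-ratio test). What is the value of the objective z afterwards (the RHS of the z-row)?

224/5

Ratio test on column r — row 1: 15/1 = 15; row 2: 28/5 = 28/5; row 3: 22/3 = 22/3; row 4: entry 0 ≤ 0. Minimum is 28/5 at row 2 (w2 leaves); pivot element 5.
Pivot on row 2; the z-row RHS becomes 0 − (-8)·(28/5) = 224/5.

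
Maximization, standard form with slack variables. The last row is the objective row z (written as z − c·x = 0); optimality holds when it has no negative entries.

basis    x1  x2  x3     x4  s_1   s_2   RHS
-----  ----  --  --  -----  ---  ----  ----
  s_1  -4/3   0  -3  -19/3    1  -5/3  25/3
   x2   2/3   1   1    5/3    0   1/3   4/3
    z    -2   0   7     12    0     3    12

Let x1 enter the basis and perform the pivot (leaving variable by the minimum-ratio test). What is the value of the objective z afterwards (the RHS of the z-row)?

16

Ratio test on column x1 — row 1: entry -4/3 ≤ 0; row 2: (4/3)/(2/3) = 2. Minimum is 2 at row 2 (x2 leaves); pivot element 2/3.
Pivot on row 2; the z-row RHS becomes 12 − (-2)·2 = 16.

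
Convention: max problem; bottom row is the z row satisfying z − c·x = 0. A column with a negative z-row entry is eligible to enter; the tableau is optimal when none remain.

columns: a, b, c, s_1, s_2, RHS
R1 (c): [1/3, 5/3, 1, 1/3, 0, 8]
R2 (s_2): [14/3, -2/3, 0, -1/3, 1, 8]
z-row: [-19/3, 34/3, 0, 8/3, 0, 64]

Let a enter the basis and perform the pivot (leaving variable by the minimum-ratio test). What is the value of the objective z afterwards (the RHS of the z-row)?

Ratio test on column a — row 1: 8/(1/3) = 24; row 2: 8/(14/3) = 12/7. Minimum is 12/7 at row 2 (s_2 leaves); pivot element 14/3.
Pivot on row 2; the z-row RHS becomes 64 − (-19/3)·(12/7) = 524/7.

524/7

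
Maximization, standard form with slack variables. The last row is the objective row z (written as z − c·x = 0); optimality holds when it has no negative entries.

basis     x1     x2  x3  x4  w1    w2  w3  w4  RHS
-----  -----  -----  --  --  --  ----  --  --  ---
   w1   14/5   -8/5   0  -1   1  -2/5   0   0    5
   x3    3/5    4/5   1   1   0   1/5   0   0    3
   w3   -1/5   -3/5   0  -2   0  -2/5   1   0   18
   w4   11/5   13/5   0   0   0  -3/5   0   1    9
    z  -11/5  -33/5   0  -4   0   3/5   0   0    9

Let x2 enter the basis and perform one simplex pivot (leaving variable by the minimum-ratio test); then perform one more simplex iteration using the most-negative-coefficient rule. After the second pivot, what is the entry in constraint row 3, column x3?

2

Ratio test on column x2 — row 1: entry -8/5 ≤ 0; row 2: 3/(4/5) = 15/4; row 3: entry -3/5 ≤ 0; row 4: 9/(13/5) = 45/13. Minimum is 45/13 at row 4 (w4 leaves); pivot element 13/5.
Divide row 4 by 13/5; eliminate column x2 from the other rows.
Second iteration: most negative z-row entry is -4 in column x4, so x4 enters.
Ratio test on column x4 — row 1: entry -1 ≤ 0; row 2: (3/13)/1 = 3/13; row 3: entry -2 ≤ 0; row 4: entry 0 ≤ 0. Minimum is 3/13 at row 2 (x3 leaves); pivot element 1.
Divide row 2 by 1; eliminate column x4 from the other rows.
After both pivots, the entry at constraint row 3, column x3 is 2.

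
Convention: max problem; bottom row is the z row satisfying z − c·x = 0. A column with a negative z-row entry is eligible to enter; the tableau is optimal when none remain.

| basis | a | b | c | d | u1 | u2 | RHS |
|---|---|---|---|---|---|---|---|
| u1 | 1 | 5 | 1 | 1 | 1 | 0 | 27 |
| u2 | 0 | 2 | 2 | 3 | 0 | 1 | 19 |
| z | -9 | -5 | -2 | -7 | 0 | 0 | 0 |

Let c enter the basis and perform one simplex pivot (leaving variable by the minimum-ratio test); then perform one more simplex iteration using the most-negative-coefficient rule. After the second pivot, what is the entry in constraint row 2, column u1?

0

Ratio test on column c — row 1: 27/1 = 27; row 2: 19/2 = 19/2. Minimum is 19/2 at row 2 (u2 leaves); pivot element 2.
Divide row 2 by 2; eliminate column c from the other rows.
Second iteration: most negative z-row entry is -9 in column a, so a enters.
Ratio test on column a — row 1: (35/2)/1 = 35/2; row 2: entry 0 ≤ 0. Minimum is 35/2 at row 1 (u1 leaves); pivot element 1.
Divide row 1 by 1; eliminate column a from the other rows.
After both pivots, the entry at constraint row 2, column u1 is 0.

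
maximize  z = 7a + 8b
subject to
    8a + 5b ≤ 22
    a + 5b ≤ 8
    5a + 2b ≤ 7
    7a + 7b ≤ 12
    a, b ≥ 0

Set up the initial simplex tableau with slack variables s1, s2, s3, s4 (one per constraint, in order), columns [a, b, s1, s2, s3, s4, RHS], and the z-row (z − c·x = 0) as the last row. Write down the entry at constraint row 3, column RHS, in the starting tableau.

7

The RHS of constraint 3 is b_3 = 7.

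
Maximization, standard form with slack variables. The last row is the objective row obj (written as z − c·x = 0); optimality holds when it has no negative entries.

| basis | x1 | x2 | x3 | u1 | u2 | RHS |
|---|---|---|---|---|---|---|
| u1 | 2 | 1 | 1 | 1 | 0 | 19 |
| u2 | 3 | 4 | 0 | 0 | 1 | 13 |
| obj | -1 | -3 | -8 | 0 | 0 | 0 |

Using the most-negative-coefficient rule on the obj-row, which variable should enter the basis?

Negative obj-row entries: x1: -1, x2: -3, x3: -8.
The most negative is -8 in column x3, so x3 enters.

x3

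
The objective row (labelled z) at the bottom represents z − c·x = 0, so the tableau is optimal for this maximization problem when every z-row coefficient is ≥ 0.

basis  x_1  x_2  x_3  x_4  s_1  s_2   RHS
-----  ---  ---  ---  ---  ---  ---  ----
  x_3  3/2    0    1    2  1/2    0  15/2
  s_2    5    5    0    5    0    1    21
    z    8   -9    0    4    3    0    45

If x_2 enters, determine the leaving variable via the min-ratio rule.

Column x_2 entries and ratios — x_3: 0 ≤ 0, skip; s_2: 21/5 = 21/5.
Smallest ratio is 21/5 in the row of s_2, so s_2 leaves.

s_2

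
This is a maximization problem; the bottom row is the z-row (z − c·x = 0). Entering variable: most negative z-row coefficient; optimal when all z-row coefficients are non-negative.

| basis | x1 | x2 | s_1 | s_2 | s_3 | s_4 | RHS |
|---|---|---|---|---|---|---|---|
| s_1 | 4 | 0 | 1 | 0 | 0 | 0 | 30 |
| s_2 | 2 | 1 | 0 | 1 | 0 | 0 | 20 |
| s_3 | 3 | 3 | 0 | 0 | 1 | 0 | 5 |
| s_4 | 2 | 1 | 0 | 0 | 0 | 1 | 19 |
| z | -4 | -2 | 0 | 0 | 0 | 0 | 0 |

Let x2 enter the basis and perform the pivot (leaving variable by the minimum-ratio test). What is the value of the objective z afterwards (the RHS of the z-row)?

Ratio test on column x2 — row 1: entry 0 ≤ 0; row 2: 20/1 = 20; row 3: 5/3 = 5/3; row 4: 19/1 = 19. Minimum is 5/3 at row 3 (s_3 leaves); pivot element 3.
Pivot on row 3; the z-row RHS becomes 0 − (-2)·(5/3) = 10/3.

10/3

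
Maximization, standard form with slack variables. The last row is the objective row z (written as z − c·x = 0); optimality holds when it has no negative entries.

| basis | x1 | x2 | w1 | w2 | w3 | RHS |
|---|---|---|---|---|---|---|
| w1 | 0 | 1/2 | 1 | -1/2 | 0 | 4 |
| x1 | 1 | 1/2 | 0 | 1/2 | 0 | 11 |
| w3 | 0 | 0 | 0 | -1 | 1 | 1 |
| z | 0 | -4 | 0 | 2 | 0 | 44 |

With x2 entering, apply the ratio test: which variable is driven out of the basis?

Column x2 entries and ratios — w1: 4/(1/2) = 8; x1: 11/(1/2) = 22; w3: 0 ≤ 0, skip.
Smallest ratio is 8 in the row of w1, so w1 leaves.

w1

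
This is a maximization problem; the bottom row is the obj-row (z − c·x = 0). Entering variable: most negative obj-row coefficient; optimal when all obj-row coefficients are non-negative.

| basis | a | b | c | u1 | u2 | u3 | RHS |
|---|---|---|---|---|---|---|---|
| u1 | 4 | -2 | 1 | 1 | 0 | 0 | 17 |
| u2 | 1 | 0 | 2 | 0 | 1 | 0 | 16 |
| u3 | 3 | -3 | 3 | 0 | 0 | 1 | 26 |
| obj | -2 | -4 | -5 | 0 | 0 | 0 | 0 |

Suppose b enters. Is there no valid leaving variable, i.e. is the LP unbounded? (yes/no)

yes

Every constraint-row entry in column b is ≤ 0, so increasing b is unbounded.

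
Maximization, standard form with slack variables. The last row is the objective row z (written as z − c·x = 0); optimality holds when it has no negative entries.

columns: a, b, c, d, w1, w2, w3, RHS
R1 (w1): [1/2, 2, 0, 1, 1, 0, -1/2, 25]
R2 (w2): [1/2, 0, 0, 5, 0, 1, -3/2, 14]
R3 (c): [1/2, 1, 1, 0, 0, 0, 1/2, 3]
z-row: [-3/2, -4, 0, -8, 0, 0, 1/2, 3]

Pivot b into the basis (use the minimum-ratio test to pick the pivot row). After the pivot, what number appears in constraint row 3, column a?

Ratio test on column b — row 1: 25/2 = 25/2; row 2: entry 0 ≤ 0; row 3: 3/1 = 3. Minimum is 3 at row 3 (c leaves); pivot element 1.
Divide row 3 by 1; eliminate column b from the other rows.
In the new row 3, the a entry is the old entry divided by the pivot: (1/2)/1 = 1/2.

1/2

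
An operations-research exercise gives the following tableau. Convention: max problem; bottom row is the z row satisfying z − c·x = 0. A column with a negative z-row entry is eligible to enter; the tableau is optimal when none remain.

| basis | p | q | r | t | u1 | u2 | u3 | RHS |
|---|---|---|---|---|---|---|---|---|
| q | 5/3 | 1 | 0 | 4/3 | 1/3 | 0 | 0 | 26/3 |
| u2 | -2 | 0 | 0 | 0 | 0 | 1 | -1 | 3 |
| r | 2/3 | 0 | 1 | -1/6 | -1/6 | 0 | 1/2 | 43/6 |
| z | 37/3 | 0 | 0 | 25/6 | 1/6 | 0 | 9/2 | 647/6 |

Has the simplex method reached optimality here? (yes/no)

Every z-row coefficient is ≥ 0, so the tableau is optimal.

yes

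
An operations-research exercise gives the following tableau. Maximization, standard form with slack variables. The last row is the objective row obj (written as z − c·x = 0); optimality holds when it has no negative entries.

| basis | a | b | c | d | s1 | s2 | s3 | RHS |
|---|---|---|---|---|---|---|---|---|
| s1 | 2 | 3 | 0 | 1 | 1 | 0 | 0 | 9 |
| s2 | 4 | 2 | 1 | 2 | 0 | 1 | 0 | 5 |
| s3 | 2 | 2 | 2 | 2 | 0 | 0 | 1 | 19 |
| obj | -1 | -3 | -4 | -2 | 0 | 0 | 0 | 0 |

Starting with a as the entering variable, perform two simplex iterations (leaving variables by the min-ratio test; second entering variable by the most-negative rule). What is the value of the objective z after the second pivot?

20

Ratio test on column a — row 1: 9/2 = 9/2; row 2: 5/4 = 5/4; row 3: 19/2 = 19/2. Minimum is 5/4 at row 2 (s2 leaves); pivot element 4.
Pivot on row 2; the obj-row RHS becomes 0 − (-1)·(5/4) = 5/4.
Next entering variable (most negative obj-row entry -15/4): c.
Ratio test on column c — row 1: entry -1/2 ≤ 0; row 2: (5/4)/(1/4) = 5; row 3: (33/2)/(3/2) = 11. Minimum is 5 at row 2 (a leaves); pivot element 1/4.
After the second pivot the obj-row RHS is 5/4 − (-15/4)·5 = 20.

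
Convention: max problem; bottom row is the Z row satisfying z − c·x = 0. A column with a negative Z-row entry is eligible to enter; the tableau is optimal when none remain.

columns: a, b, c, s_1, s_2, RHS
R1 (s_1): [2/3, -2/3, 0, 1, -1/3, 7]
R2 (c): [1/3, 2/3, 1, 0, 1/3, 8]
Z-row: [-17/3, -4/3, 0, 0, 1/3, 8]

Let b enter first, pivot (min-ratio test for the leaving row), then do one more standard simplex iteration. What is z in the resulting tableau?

99

Ratio test on column b — row 1: entry -2/3 ≤ 0; row 2: 8/(2/3) = 12. Minimum is 12 at row 2 (c leaves); pivot element 2/3.
Pivot on row 2; the Z-row RHS becomes 8 − (-4/3)·12 = 24.
Next entering variable (most negative Z-row entry -5): a.
Ratio test on column a — row 1: 15/1 = 15; row 2: 12/(1/2) = 24. Minimum is 15 at row 1 (s_1 leaves); pivot element 1.
After the second pivot the Z-row RHS is 24 − (-5)·15 = 99.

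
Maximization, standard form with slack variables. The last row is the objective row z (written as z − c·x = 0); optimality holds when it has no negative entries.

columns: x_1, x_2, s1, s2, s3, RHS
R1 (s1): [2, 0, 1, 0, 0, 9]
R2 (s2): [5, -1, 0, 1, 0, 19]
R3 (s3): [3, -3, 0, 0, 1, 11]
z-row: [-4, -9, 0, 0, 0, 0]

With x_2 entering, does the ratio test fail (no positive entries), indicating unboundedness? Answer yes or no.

yes

Every constraint-row entry in column x_2 is ≤ 0, so increasing x_2 is unbounded.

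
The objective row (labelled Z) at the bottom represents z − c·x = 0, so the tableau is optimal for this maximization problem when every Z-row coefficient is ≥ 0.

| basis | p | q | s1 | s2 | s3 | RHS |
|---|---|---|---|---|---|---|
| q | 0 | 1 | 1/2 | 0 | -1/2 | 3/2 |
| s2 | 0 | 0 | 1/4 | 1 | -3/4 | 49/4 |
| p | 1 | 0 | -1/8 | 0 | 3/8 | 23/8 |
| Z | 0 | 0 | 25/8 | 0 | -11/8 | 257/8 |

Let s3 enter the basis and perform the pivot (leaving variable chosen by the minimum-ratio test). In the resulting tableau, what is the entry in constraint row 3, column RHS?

23/3

Ratio test on column s3 — row 1: entry -1/2 ≤ 0; row 2: entry -3/4 ≤ 0; row 3: (23/8)/(3/8) = 23/3. Minimum is 23/3 at row 3 (p leaves); pivot element 3/8.
Divide row 3 by 3/8; eliminate column s3 from the other rows.
In the new row 3, the RHS entry is the old entry divided by the pivot: (23/8)/(3/8) = 23/3.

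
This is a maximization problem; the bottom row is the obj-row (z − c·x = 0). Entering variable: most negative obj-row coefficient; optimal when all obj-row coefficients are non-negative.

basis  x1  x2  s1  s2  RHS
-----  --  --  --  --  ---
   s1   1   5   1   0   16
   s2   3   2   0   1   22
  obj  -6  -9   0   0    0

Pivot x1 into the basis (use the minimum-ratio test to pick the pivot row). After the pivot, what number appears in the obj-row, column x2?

Ratio test on column x1 — row 1: 16/1 = 16; row 2: 22/3 = 22/3. Minimum is 22/3 at row 2 (s2 leaves); pivot element 3.
Divide row 2 by 3; eliminate column x1 from the other rows.
obj-row update in column x2: -9 − (-6)·(2/3) = -5.

-5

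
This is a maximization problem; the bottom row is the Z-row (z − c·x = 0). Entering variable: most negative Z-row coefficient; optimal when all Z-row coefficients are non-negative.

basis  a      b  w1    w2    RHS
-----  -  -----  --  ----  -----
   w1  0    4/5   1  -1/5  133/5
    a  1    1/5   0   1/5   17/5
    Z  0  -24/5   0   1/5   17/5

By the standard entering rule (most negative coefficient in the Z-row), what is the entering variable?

b

Negative Z-row entries: b: -24/5.
The most negative is -24/5 in column b, so b enters.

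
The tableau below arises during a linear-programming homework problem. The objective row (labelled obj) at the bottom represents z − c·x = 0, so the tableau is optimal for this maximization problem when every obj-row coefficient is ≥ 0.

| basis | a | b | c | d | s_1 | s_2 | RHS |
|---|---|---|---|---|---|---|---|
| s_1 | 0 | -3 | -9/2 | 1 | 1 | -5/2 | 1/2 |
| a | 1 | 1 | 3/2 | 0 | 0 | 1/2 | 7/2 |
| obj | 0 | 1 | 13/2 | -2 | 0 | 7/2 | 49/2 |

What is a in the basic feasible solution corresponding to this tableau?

7/2

a is basic (row 2); its value is the RHS of that row, 7/2.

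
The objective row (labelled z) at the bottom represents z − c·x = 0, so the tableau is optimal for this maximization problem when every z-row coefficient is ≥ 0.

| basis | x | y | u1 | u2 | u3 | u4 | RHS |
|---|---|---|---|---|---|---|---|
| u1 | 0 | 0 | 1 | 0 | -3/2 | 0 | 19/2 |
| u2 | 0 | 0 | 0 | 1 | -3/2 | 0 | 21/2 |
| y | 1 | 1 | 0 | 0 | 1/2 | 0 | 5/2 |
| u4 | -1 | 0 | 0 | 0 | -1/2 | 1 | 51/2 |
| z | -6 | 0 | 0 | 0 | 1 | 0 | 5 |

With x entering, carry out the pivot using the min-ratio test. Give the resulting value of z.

Ratio test on column x — row 1: entry 0 ≤ 0; row 2: entry 0 ≤ 0; row 3: (5/2)/1 = 5/2; row 4: entry -1 ≤ 0. Minimum is 5/2 at row 3 (y leaves); pivot element 1.
Pivot on row 3; the z-row RHS becomes 5 − (-6)·(5/2) = 20.

20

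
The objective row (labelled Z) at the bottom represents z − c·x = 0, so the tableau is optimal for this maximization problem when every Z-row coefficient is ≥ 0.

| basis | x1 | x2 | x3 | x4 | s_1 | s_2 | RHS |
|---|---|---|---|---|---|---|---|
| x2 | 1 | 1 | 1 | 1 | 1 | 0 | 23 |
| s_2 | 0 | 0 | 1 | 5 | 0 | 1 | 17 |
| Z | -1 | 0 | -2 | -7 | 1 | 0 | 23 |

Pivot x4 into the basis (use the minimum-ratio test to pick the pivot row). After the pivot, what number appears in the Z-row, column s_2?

Ratio test on column x4 — row 1: 23/1 = 23; row 2: 17/5 = 17/5. Minimum is 17/5 at row 2 (s_2 leaves); pivot element 5.
Divide row 2 by 5; eliminate column x4 from the other rows.
Z-row update in column s_2: 0 − (-7)·(1/5) = 7/5.

7/5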